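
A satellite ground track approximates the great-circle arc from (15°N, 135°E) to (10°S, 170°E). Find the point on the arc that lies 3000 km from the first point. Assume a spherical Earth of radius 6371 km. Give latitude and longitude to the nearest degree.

Convert each endpoint to a unit vector on the sphere (x = cos φ cos λ, y = cos φ sin λ, z = sin φ).
The central angle between the endpoints is δ = arccos(p₁·p₂) ≈ 0.746 rad (42.8°). The total great-circle distance is δ·R ≈ 0.746 × 6371 ≈ 4754 km, so the target fraction is f = 3000/4754 ≈ 0.631.
Interpolate at f ≈ 0.631 with slerp weights a = sin((1−f)δ)/sin δ ≈ 0.400, b = sin(fδ)/sin δ ≈ 0.668.
p = a·p₁ + b·p₂ ≈ (-0.922, 0.388, -0.012); φ = arcsin(p_z) ≈ -0.71°, λ = atan2(p_y, p_x) ≈ 157.18°.

≈ (1°S, 157°E)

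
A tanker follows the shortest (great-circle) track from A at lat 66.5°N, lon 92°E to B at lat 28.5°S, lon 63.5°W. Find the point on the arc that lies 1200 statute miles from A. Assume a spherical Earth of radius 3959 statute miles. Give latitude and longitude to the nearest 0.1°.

From cos δ = sin φ₁ sin φ₂ + cos φ₁ cos φ₂ cos Δλ, the central angle is δ ≈ 2.429 rad (139.2°). The total great-circle distance is δ·R ≈ 2.429 × 3959 ≈ 9615 mi, so the target fraction is f = 1200/9615 ≈ 0.125.
Interpolate at f ≈ 0.125 with slerp weights a = sin((1−f)δ)/sin δ ≈ 1.300, b = sin(fδ)/sin δ ≈ 0.456.
p = a·p₁ + b·p₂ ≈ (0.161, 0.159, 0.974); φ = arcsin(p_z) ≈ 76.93°, λ = atan2(p_y, p_x) ≈ 44.66°.

≈ lat 76.9°N, lon 44.7°E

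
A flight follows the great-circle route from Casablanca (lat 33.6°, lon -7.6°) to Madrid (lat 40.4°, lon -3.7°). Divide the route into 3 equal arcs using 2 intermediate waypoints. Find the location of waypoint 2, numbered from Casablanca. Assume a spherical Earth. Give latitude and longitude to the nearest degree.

Write both endpoints as unit vectors p₁, p₂ with components (cos φ cos λ, cos φ sin λ, sin φ).
The central angle between the endpoints is δ = arccos(p₁·p₂) ≈ 0.131 rad (7.5°).
Interpolate at f = 2/3 with slerp weights a = sin((1−f)δ)/sin δ ≈ 0.334, b = sin(fδ)/sin δ ≈ 0.668.
p = a·p₁ + b·p₂ ≈ (0.783, -0.070, 0.618); φ = arcsin(p_z) ≈ 38.15°, λ = atan2(p_y, p_x) ≈ -5.08°.

≈ lat 38°, lon -5°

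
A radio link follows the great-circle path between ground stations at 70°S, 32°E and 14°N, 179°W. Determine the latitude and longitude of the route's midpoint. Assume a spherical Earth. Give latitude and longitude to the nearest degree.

≈ 45°S, 166°E

Write both endpoints as unit vectors p₁, p₂ with components (cos φ cos λ, cos φ sin λ, sin φ).
The central angle between the endpoints is δ = arccos(p₁·p₂) ≈ 2.108 rad (120.8°).
Interpolate at f = 1/2 with slerp weights a = sin((1−f)δ)/sin δ ≈ 1.012, b = sin(fδ)/sin δ ≈ 1.012.
p = a·p₁ + b·p₂ ≈ (-0.688, 0.166, -0.706); φ = arcsin(p_z) ≈ -44.92°, λ = atan2(p_y, p_x) ≈ 166.42°.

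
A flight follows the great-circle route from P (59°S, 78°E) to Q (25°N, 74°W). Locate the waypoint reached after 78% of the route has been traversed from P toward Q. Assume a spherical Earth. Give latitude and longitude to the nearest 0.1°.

≈ (3.9°S, 62.6°W)

Convert each endpoint to a unit vector on the sphere (x = cos φ cos λ, y = cos φ sin λ, z = sin φ).
The central angle between the endpoints is δ = arccos(p₁·p₂) ≈ 2.457 rad (140.8°).
Interpolate at f = 0.78 with slerp weights a = sin((1−f)δ)/sin δ ≈ 0.813, b = sin(fδ)/sin δ ≈ 1.487.
p = a·p₁ + b·p₂ ≈ (0.459, -0.886, -0.069); φ = arcsin(p_z) ≈ -3.93°, λ = atan2(p_y, p_x) ≈ -62.63°.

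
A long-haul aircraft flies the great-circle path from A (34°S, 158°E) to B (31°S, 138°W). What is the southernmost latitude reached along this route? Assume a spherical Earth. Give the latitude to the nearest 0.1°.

The great circle lies in the plane with unit normal n̂ = (p₁ × p₂)/|p₁ × p₂|.
Here n̂_z ≈ +0.798; the vertex latitude is φ_max = arccos|n̂_z| ≈ 37.1°.
Check via Clairaut: cos φ_max = |cos φ₁| · sin C = cos(34.0°)·sin(105.7°) ≈ 0.798, again giving ≈ 37.1°.

≈ 37.1°S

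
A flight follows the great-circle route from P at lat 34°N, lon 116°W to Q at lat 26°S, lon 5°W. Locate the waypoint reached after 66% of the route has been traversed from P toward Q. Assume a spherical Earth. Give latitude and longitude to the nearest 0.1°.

≈ lat 4.3°S, lon 41.4°W

Convert each endpoint to a unit vector on the sphere (x = cos φ cos λ, y = cos φ sin λ, z = sin φ).
The central angle between the endpoints is δ = arccos(p₁·p₂) ≈ 2.109 rad (120.8°).
Interpolate at f = 0.66 with slerp weights a = sin((1−f)δ)/sin δ ≈ 0.765, b = sin(fδ)/sin δ ≈ 1.146.
p = a·p₁ + b·p₂ ≈ (0.748, -0.660, -0.074); φ = arcsin(p_z) ≈ -4.27°, λ = atan2(p_y, p_x) ≈ -41.42°.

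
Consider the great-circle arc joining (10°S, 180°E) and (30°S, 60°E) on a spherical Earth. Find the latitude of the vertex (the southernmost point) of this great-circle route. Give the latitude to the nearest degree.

≈ 38°S

The great circle lies in the plane with unit normal n̂ = (p₁ × p₂)/|p₁ × p₂|.
Here n̂_z ≈ -0.785; the vertex latitude is φ_max = arccos|n̂_z| ≈ 38.3°.
Check via Clairaut: cos φ_max = |cos φ₁| · sin C = cos(10.0°)·sin(127.1°) ≈ 0.785, again giving ≈ 38.3°.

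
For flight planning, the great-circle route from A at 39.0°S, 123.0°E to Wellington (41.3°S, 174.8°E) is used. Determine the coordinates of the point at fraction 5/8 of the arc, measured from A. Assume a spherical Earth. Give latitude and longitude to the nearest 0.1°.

Convert each endpoint to a unit vector on the sphere (x = cos φ cos λ, y = cos φ sin λ, z = sin φ).
The central angle between the endpoints is δ = arccos(p₁·p₂) ≈ 0.682 rad (39.1°).
Interpolate at f = 5/8 with slerp weights a = sin((1−f)δ)/sin δ ≈ 0.401, b = sin(fδ)/sin δ ≈ 0.656.
p = a·p₁ + b·p₂ ≈ (-0.661, 0.306, -0.685); φ = arcsin(p_z) ≈ -43.27°, λ = atan2(p_y, p_x) ≈ 155.13°.

≈ 43.3°S, 155.1°E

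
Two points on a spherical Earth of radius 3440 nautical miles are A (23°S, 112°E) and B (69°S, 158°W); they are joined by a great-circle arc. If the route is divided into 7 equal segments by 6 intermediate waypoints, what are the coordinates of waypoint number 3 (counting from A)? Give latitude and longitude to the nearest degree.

≈ (49°S, 129°E)

Convert each endpoint to a unit vector on the sphere (x = cos φ cos λ, y = cos φ sin λ, z = sin φ).
The central angle between the endpoints is δ = arccos(p₁·p₂) ≈ 1.197 rad (68.6°).
Interpolate at f = 3/7 with slerp weights a = sin((1−f)δ)/sin δ ≈ 0.679, b = sin(fδ)/sin δ ≈ 0.527.
p = a·p₁ + b·p₂ ≈ (-0.409, 0.509, -0.758); φ = arcsin(p_z) ≈ -49.24°, λ = atan2(p_y, p_x) ≈ 128.82°.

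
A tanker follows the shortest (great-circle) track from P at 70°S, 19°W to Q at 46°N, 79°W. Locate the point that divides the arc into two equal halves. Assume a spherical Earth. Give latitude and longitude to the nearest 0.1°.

≈ 13.5°S, 60.1°W

From cos δ = sin φ₁ sin φ₂ + cos φ₁ cos φ₂ cos Δλ, the central angle is δ ≈ 2.162 rad (123.9°).
Interpolate at f = 1/2 with slerp weights a = sin((1−f)δ)/sin δ ≈ 1.063, b = sin(fδ)/sin δ ≈ 1.063.
p = a·p₁ + b·p₂ ≈ (0.484, -0.843, -0.234); φ = arcsin(p_z) ≈ -13.54°, λ = atan2(p_y, p_x) ≈ -60.11°.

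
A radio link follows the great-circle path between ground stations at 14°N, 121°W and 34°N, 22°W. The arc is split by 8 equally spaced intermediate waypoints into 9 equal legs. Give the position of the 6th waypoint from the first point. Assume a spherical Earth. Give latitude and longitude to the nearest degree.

Write both endpoints as unit vectors p₁, p₂ with components (cos φ cos λ, cos φ sin λ, sin φ).
The central angle between the endpoints is δ = arccos(p₁·p₂) ≈ 1.561 rad (89.5°).
Interpolate at f = 6/9 with slerp weights a = sin((1−f)δ)/sin δ ≈ 0.497, b = sin(fδ)/sin δ ≈ 0.863.
p = a·p₁ + b·p₂ ≈ (0.415, -0.682, 0.603); φ = arcsin(p_z) ≈ 37.07°, λ = atan2(p_y, p_x) ≈ -58.68°.

≈ 37°N, 59°W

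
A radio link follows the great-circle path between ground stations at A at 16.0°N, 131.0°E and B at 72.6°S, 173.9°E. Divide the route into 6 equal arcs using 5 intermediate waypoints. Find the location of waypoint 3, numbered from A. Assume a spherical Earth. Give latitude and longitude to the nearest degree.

Convert each endpoint to a unit vector on the sphere (x = cos φ cos λ, y = cos φ sin λ, z = sin φ).
The central angle between the endpoints is δ = arccos(p₁·p₂) ≈ 1.623 rad (93.0°).
Interpolate at f = 3/6 with slerp weights a = sin((1−f)δ)/sin δ ≈ 0.726, b = sin(fδ)/sin δ ≈ 0.726.
p = a·p₁ + b·p₂ ≈ (-0.674, 0.550, -0.493); φ = arcsin(p_z) ≈ -29.53°, λ = atan2(p_y, p_x) ≈ 140.79°.

≈ 30°S, 141°E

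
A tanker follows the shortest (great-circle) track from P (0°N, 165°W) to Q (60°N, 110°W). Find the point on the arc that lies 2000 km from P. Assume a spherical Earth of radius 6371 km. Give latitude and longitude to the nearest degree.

≈ (16°N, 157°W)

The haversine formula gives a central angle δ ≈ 1.280 rad (73.3°) between the endpoints. The total great-circle distance is δ·R ≈ 1.280 × 6371 ≈ 8154 km, so the target fraction is f = 2000/8154 ≈ 0.245.
Interpolate at f ≈ 0.245 with slerp weights a = sin((1−f)δ)/sin δ ≈ 0.859, b = sin(fδ)/sin δ ≈ 0.322.
p = a·p₁ + b·p₂ ≈ (-0.885, -0.374, 0.279); φ = arcsin(p_z) ≈ 16.21°, λ = atan2(p_y, p_x) ≈ -157.10°.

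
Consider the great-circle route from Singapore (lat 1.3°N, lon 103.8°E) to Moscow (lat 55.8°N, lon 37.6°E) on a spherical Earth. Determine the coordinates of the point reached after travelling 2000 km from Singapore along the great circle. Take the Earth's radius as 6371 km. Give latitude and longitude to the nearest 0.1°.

≈ lat 16.5°N, lon 94.0°E

Convert each endpoint to a unit vector on the sphere (x = cos φ cos λ, y = cos φ sin λ, z = sin φ).
The central angle between the endpoints is δ = arccos(p₁·p₂) ≈ 1.323 rad (75.8°). The total great-circle distance is δ·R ≈ 1.323 × 6371 ≈ 8427 km, so the target fraction is f = 2000/8427 ≈ 0.237.
Interpolate at f ≈ 0.237 with slerp weights a = sin((1−f)δ)/sin δ ≈ 0.873, b = sin(fδ)/sin δ ≈ 0.319.
p = a·p₁ + b·p₂ ≈ (-0.066, 0.957, 0.283); φ = arcsin(p_z) ≈ 16.46°, λ = atan2(p_y, p_x) ≈ 93.96°.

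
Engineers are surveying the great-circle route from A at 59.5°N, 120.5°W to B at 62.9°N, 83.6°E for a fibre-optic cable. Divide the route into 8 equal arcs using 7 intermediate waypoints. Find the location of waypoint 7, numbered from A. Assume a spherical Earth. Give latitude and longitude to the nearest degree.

≈ 70°N, 89°E

Convert each endpoint to a unit vector on the sphere (x = cos φ cos λ, y = cos φ sin λ, z = sin φ).
The central angle between the endpoints is δ = arccos(p₁·p₂) ≈ 0.981 rad (56.2°).
Interpolate at f = 7/8 with slerp weights a = sin((1−f)δ)/sin δ ≈ 0.147, b = sin(fδ)/sin δ ≈ 0.911.
p = a·p₁ + b·p₂ ≈ (0.008, 0.348, 0.938); φ = arcsin(p_z) ≈ 69.64°, λ = atan2(p_y, p_x) ≈ 88.63°.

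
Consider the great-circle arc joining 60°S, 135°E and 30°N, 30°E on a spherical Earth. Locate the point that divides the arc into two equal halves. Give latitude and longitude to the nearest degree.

Write both endpoints as unit vectors p₁, p₂ with components (cos φ cos λ, cos φ sin λ, sin φ).
The central angle between the endpoints is δ = arccos(p₁·p₂) ≈ 2.147 rad (123.0°).
Interpolate at f = 1/2 with slerp weights a = sin((1−f)δ)/sin δ ≈ 1.048, b = sin(fδ)/sin δ ≈ 1.048.
p = a·p₁ + b·p₂ ≈ (0.416, 0.825, -0.384); φ = arcsin(p_z) ≈ -22.57°, λ = atan2(p_y, p_x) ≈ 63.25°.

≈ 23°S, 63°E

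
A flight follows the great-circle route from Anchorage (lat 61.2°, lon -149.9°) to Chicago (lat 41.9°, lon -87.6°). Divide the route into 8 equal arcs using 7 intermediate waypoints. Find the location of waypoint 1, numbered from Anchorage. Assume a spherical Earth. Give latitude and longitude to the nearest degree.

≈ lat 61°, lon -139°

Convert each endpoint to a unit vector on the sphere (x = cos φ cos λ, y = cos φ sin λ, z = sin φ).
The central angle between the endpoints is δ = arccos(p₁·p₂) ≈ 0.720 rad (41.2°).
Interpolate at f = 1/8 with slerp weights a = sin((1−f)δ)/sin δ ≈ 0.893, b = sin(fδ)/sin δ ≈ 0.136.
p = a·p₁ + b·p₂ ≈ (-0.368, -0.317, 0.874); φ = arcsin(p_z) ≈ 60.92°, λ = atan2(p_y, p_x) ≈ -139.25°.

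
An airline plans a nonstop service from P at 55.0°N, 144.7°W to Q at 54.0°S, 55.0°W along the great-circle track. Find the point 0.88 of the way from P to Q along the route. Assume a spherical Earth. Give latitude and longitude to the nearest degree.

≈ 43°S, 71°W

Convert each endpoint to a unit vector on the sphere (x = cos φ cos λ, y = cos φ sin λ, z = sin φ).
The central angle between the endpoints is δ = arccos(p₁·p₂) ≈ 2.293 rad (131.4°).
Interpolate at f = 0.88 with slerp weights a = sin((1−f)δ)/sin δ ≈ 0.362, b = sin(fδ)/sin δ ≈ 1.202.
p = a·p₁ + b·p₂ ≈ (0.236, -0.699, -0.676); φ = arcsin(p_z) ≈ -42.50°, λ = atan2(p_y, p_x) ≈ -71.36°.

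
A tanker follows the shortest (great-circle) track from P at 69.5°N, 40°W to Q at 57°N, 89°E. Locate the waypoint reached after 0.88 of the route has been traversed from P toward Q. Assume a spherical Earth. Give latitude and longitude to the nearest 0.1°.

≈ 62.3°N, 84.5°E

Convert each endpoint to a unit vector on the sphere (x = cos φ cos λ, y = cos φ sin λ, z = sin φ).
The central angle between the endpoints is δ = arccos(p₁·p₂) ≈ 0.843 rad (48.3°).
Interpolate at f = 0.88 with slerp weights a = sin((1−f)δ)/sin δ ≈ 0.135, b = sin(fδ)/sin δ ≈ 0.905.
p = a·p₁ + b·p₂ ≈ (0.045, 0.462, 0.886); φ = arcsin(p_z) ≈ 62.32°, λ = atan2(p_y, p_x) ≈ 84.46°.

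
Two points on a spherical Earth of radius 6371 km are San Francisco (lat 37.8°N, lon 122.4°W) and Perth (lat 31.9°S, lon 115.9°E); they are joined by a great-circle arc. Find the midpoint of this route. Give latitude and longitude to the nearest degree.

≈ lat 6°N, lon 173°E

From cos δ = sin φ₁ sin φ₂ + cos φ₁ cos φ₂ cos Δλ, the central angle is δ ≈ 2.314 rad (132.6°).
Interpolate at f = 1/2 with slerp weights a = sin((1−f)δ)/sin δ ≈ 1.243, b = sin(fδ)/sin δ ≈ 1.243.
p = a·p₁ + b·p₂ ≈ (-0.987, 0.120, 0.105); φ = arcsin(p_z) ≈ 6.03°, λ = atan2(p_y, p_x) ≈ 173.07°.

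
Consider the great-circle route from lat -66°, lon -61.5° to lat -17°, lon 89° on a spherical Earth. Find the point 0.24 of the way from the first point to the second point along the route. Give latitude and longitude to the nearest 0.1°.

The haversine formula gives a central angle δ ≈ 1.642 rad (94.1°) between the endpoints.
Interpolate at f = 0.24 with slerp weights a = sin((1−f)δ)/sin δ ≈ 0.951, b = sin(fδ)/sin δ ≈ 0.385.
p = a·p₁ + b·p₂ ≈ (0.191, 0.028, -0.981); φ = arcsin(p_z) ≈ -78.87°, λ = atan2(p_y, p_x) ≈ 8.42°.

≈ lat -78.9°, lon 8.4°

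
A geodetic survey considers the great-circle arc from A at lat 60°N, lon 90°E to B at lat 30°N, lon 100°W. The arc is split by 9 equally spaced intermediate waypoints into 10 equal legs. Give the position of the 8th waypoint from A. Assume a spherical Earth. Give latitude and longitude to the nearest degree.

≈ lat 48°N, lon 102°W

From cos δ = sin φ₁ sin φ₂ + cos φ₁ cos φ₂ cos Δλ, the central angle is δ ≈ 1.564 rad (89.6°).
Interpolate at f = 8/10 with slerp weights a = sin((1−f)δ)/sin δ ≈ 0.308, b = sin(fδ)/sin δ ≈ 0.949.
p = a·p₁ + b·p₂ ≈ (-0.143, -0.656, 0.741); φ = arcsin(p_z) ≈ 47.84°, λ = atan2(p_y, p_x) ≈ -102.28°.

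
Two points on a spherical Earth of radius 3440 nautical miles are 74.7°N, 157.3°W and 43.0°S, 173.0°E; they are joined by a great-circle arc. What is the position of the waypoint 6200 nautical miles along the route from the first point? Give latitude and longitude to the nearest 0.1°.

Write both endpoints as unit vectors p₁, p₂ with components (cos φ cos λ, cos φ sin λ, sin φ).
The central angle between the endpoints is δ = arccos(p₁·p₂) ≈ 2.083 rad (119.4°). The total great-circle distance is δ·R ≈ 2.083 × 3440 ≈ 7166 nmi, so the target fraction is f = 6200/7166 ≈ 0.865.
Interpolate at f ≈ 0.865 with slerp weights a = sin((1−f)δ)/sin δ ≈ 0.318, b = sin(fδ)/sin δ ≈ 1.117.
p = a·p₁ + b·p₂ ≈ (-0.888, 0.067, -0.455); φ = arcsin(p_z) ≈ -27.06°, λ = atan2(p_y, p_x) ≈ 175.68°.

≈ 27.1°S, 175.7°E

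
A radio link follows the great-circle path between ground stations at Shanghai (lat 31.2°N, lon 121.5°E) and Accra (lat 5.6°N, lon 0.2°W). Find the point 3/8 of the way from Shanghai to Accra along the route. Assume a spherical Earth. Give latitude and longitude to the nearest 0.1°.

Convert each endpoint to a unit vector on the sphere (x = cos φ cos λ, y = cos φ sin λ, z = sin φ).
The central angle between the endpoints is δ = arccos(p₁·p₂) ≈ 1.979 rad (113.4°).
Interpolate at f = 3/8 with slerp weights a = sin((1−f)δ)/sin δ ≈ 1.029, b = sin(fδ)/sin δ ≈ 0.736.
p = a·p₁ + b·p₂ ≈ (0.273, 0.748, 0.605); φ = arcsin(p_z) ≈ 37.23°, λ = atan2(p_y, p_x) ≈ 69.97°.

≈ lat 37.2°N, lon 70.0°E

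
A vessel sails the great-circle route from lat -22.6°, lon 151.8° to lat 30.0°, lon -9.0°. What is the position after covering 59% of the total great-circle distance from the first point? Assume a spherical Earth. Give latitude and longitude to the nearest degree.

Convert each endpoint to a unit vector on the sphere (x = cos φ cos λ, y = cos φ sin λ, z = sin φ).
The central angle between the endpoints is δ = arccos(p₁·p₂) ≈ 2.815 rad (161.3°).
Interpolate at f = 0.59 with slerp weights a = sin((1−f)δ)/sin δ ≈ 2.852, b = sin(fδ)/sin δ ≈ 3.106.
p = a·p₁ + b·p₂ ≈ (0.336, 0.823, 0.457); φ = arcsin(p_z) ≈ 27.19°, λ = atan2(p_y, p_x) ≈ 67.78°.

≈ lat 27°, lon 68°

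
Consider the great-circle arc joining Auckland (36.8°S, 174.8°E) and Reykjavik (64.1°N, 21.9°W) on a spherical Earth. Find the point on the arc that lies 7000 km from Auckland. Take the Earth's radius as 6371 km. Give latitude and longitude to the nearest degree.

≈ (25°N, 171°W)

Write both endpoints as unit vectors p₁, p₂ with components (cos φ cos λ, cos φ sin λ, sin φ).
The central angle between the endpoints is δ = arccos(p₁·p₂) ≈ 2.634 rad (150.9°). The total great-circle distance is δ·R ≈ 2.634 × 6371 ≈ 16781 km, so the target fraction is f = 7000/16781 ≈ 0.417.
Interpolate at f ≈ 0.417 with slerp weights a = sin((1−f)δ)/sin δ ≈ 2.056, b = sin(fδ)/sin δ ≈ 1.832.
p = a·p₁ + b·p₂ ≈ (-0.897, -0.149, 0.417); φ = arcsin(p_z) ≈ 24.62°, λ = atan2(p_y, p_x) ≈ -170.55°.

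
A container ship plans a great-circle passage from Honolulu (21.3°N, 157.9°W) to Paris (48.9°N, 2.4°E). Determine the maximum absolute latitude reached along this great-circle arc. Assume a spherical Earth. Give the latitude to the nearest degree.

The great circle lies in the plane with unit normal n̂ = (p₁ × p₂)/|p₁ × p₂|.
Here n̂_z ≈ +0.217; the vertex latitude is φ_max = arccos|n̂_z| ≈ 77.5°.
Check via Clairaut: cos φ_max = |cos φ₁| · sin C = cos(21.3°)·sin(13.4°) ≈ 0.217, again giving ≈ 77.5°.

≈ 77°N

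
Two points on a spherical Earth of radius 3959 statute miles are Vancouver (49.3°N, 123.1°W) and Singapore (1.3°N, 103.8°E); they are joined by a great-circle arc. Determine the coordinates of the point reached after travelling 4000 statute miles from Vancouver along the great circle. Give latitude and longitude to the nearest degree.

≈ 47°N, 144°E

Write both endpoints as unit vectors p₁, p₂ with components (cos φ cos λ, cos φ sin λ, sin φ).
The central angle between the endpoints is δ = arccos(p₁·p₂) ≈ 2.013 rad (115.4°). The total great-circle distance is δ·R ≈ 2.013 × 3959 ≈ 7971 mi, so the target fraction is f = 4000/7971 ≈ 0.502.
Interpolate at f ≈ 0.502 with slerp weights a = sin((1−f)δ)/sin δ ≈ 0.933, b = sin(fδ)/sin δ ≈ 0.937.
p = a·p₁ + b·p₂ ≈ (-0.556, 0.400, 0.729); φ = arcsin(p_z) ≈ 46.77°, λ = atan2(p_y, p_x) ≈ 144.23°.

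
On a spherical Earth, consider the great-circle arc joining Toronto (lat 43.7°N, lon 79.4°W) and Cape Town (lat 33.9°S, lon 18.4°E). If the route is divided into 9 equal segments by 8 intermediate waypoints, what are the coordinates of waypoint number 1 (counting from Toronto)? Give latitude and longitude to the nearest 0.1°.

The haversine formula gives a central angle δ ≈ 2.056 rad (117.8°) between the endpoints.
Interpolate at f = 1/9 with slerp weights a = sin((1−f)δ)/sin δ ≈ 1.094, b = sin(fδ)/sin δ ≈ 0.256.
p = a·p₁ + b·p₂ ≈ (0.347, -0.710, 0.613); φ = arcsin(p_z) ≈ 37.78°, λ = atan2(p_y, p_x) ≈ -63.94°.

≈ lat 37.8°N, lon 63.9°W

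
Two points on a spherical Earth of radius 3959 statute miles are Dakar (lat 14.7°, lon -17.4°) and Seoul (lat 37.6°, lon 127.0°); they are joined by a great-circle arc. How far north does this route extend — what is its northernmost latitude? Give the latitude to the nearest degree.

≈ 60°

The great circle lies in the plane with unit normal n̂ = (p₁ × p₂)/|p₁ × p₂|.
Here n̂_z ≈ +0.505; the vertex latitude is φ_max = arccos|n̂_z| ≈ 59.7°.
Check via Clairaut: cos φ_max = |cos φ₁| · sin C = cos(14.7°)·sin(31.5°) ≈ 0.505, again giving ≈ 59.7°.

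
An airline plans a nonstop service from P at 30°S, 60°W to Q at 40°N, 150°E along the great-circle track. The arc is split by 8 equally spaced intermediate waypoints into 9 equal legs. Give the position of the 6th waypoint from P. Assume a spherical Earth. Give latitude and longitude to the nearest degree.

≈ 32°N, 146°W

From cos δ = sin φ₁ sin φ₂ + cos φ₁ cos φ₂ cos Δλ, the central angle is δ ≈ 2.681 rad (153.6°).
Interpolate at f = 6/9 with slerp weights a = sin((1−f)δ)/sin δ ≈ 1.755, b = sin(fδ)/sin δ ≈ 2.199.
p = a·p₁ + b·p₂ ≈ (-0.699, -0.474, 0.536); φ = arcsin(p_z) ≈ 32.40°, λ = atan2(p_y, p_x) ≈ -145.85°.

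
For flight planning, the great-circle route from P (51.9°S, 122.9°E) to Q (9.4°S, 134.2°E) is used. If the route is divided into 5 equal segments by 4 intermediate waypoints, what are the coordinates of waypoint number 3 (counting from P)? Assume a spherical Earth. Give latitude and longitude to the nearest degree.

The haversine formula gives a central angle δ ≈ 0.759 rad (43.5°) between the endpoints.
Interpolate at f = 3/5 with slerp weights a = sin((1−f)δ)/sin δ ≈ 0.434, b = sin(fδ)/sin δ ≈ 0.639.
p = a·p₁ + b·p₂ ≈ (-0.585, 0.677, -0.446); φ = arcsin(p_z) ≈ -26.50°, λ = atan2(p_y, p_x) ≈ 130.84°.

≈ (27°S, 131°E)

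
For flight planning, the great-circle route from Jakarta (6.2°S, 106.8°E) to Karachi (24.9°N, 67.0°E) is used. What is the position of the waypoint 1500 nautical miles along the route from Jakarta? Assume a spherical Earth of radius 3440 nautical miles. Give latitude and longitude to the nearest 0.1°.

Convert each endpoint to a unit vector on the sphere (x = cos φ cos λ, y = cos φ sin λ, z = sin φ).
The central angle between the endpoints is δ = arccos(p₁·p₂) ≈ 0.867 rad (49.7°). The total great-circle distance is δ·R ≈ 0.867 × 3440 ≈ 2982 nmi, so the target fraction is f = 1500/2982 ≈ 0.503.
Interpolate at f ≈ 0.503 with slerp weights a = sin((1−f)δ)/sin δ ≈ 0.548, b = sin(fδ)/sin δ ≈ 0.554.
p = a·p₁ + b·p₂ ≈ (0.039, 0.984, 0.174); φ = arcsin(p_z) ≈ 10.03°, λ = atan2(p_y, p_x) ≈ 87.73°.

≈ 10.0°N, 87.7°E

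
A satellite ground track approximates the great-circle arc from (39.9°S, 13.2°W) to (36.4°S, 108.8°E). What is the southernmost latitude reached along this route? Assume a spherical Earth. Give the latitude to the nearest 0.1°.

≈ 58.4°S

The great circle lies in the plane with unit normal n̂ = (p₁ × p₂)/|p₁ × p₂|.
Here n̂_z ≈ +0.524; the vertex latitude is φ_max = arccos|n̂_z| ≈ 58.4°.
Check via Clairaut: cos φ_max = |cos φ₁| · sin C = cos(39.9°)·sin(136.9°) ≈ 0.524, again giving ≈ 58.4°.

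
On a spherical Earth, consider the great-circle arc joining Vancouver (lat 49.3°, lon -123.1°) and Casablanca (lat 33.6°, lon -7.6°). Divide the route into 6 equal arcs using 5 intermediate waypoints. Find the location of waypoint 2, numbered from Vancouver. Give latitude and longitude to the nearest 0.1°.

≈ lat 60.0°, lon -80.2°

The haversine formula gives a central angle δ ≈ 1.384 rad (79.3°) between the endpoints.
Interpolate at f = 2/6 with slerp weights a = sin((1−f)δ)/sin δ ≈ 0.811, b = sin(fδ)/sin δ ≈ 0.453.
p = a·p₁ + b·p₂ ≈ (0.085, -0.493, 0.866); φ = arcsin(p_z) ≈ 59.97°, λ = atan2(p_y, p_x) ≈ -80.21°.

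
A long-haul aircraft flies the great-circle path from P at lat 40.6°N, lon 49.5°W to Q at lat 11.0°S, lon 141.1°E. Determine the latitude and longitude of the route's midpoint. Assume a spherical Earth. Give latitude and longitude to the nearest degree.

≈ lat 59°N, lon 172°E

From cos δ = sin φ₁ sin φ₂ + cos φ₁ cos φ₂ cos Δλ, the central angle is δ ≈ 2.600 rad (149.0°).
Interpolate at f = 1/2 with slerp weights a = sin((1−f)δ)/sin δ ≈ 1.868, b = sin(fδ)/sin δ ≈ 1.868.
p = a·p₁ + b·p₂ ≈ (-0.506, 0.073, 0.859); φ = arcsin(p_z) ≈ 59.25°, λ = atan2(p_y, p_x) ≈ 171.79°.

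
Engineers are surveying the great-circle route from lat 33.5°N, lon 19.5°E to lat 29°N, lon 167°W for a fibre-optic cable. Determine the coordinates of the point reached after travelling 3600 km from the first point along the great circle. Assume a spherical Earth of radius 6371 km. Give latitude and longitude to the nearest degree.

Write both endpoints as unit vectors p₁, p₂ with components (cos φ cos λ, cos φ sin λ, sin φ).
The central angle between the endpoints is δ = arccos(p₁·p₂) ≈ 2.045 rad (117.2°). The total great-circle distance is δ·R ≈ 2.045 × 6371 ≈ 13032 km, so the target fraction is f = 3600/13032 ≈ 0.276.
Interpolate at f ≈ 0.276 with slerp weights a = sin((1−f)δ)/sin δ ≈ 1.120, b = sin(fδ)/sin δ ≈ 0.602.
p = a·p₁ + b·p₂ ≈ (0.367, 0.193, 0.910); φ = arcsin(p_z) ≈ 65.49°, λ = atan2(p_y, p_x) ≈ 27.76°.

≈ lat 65°N, lon 28°E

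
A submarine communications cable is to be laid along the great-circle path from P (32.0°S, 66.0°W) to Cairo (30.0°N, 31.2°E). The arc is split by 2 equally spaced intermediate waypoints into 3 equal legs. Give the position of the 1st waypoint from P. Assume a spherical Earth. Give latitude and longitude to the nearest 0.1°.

≈ (12.9°S, 31.4°W)

The haversine formula gives a central angle δ ≈ 1.936 rad (110.9°) between the endpoints.
Interpolate at f = 1/3 with slerp weights a = sin((1−f)δ)/sin δ ≈ 1.029, b = sin(fδ)/sin δ ≈ 0.644.
p = a·p₁ + b·p₂ ≈ (0.832, -0.508, -0.223); φ = arcsin(p_z) ≈ -12.90°, λ = atan2(p_y, p_x) ≈ -31.42°.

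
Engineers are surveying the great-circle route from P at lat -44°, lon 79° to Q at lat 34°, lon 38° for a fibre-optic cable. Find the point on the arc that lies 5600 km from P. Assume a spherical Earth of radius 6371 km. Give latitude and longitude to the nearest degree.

≈ lat 1°, lon 54°

The haversine formula gives a central angle δ ≈ 1.509 rad (86.5°) between the endpoints. The total great-circle distance is δ·R ≈ 1.509 × 6371 ≈ 9615 km, so the target fraction is f = 5600/9615 ≈ 0.582.
Interpolate at f ≈ 0.582 with slerp weights a = sin((1−f)δ)/sin δ ≈ 0.590, b = sin(fδ)/sin δ ≈ 0.772.
p = a·p₁ + b·p₂ ≈ (0.585, 0.811, 0.021); φ = arcsin(p_z) ≈ 1.22°, λ = atan2(p_y, p_x) ≈ 54.18°.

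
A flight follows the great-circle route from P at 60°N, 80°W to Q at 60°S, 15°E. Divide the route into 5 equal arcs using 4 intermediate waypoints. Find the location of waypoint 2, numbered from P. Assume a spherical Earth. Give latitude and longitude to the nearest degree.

Write both endpoints as unit vectors p₁, p₂ with components (cos φ cos λ, cos φ sin λ, sin φ).
The central angle between the endpoints is δ = arccos(p₁·p₂) ≈ 2.452 rad (140.5°).
Interpolate at f = 2/5 with slerp weights a = sin((1−f)δ)/sin δ ≈ 1.565, b = sin(fδ)/sin δ ≈ 1.307.
p = a·p₁ + b·p₂ ≈ (0.767, -0.601, 0.223); φ = arcsin(p_z) ≈ 12.91°, λ = atan2(p_y, p_x) ≈ -38.10°.

≈ 13°N, 38°W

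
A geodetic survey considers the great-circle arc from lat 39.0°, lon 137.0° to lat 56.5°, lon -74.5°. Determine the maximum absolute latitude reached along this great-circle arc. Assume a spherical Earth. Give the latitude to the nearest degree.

≈ 77°

The great circle lies in the plane with unit normal n̂ = (p₁ × p₂)/|p₁ × p₂|.
Here n̂_z ≈ +0.227; the vertex latitude is φ_max = arccos|n̂_z| ≈ 76.9°.
Check via Clairaut: cos φ_max = |cos φ₁| · sin C = cos(39.0°)·sin(17.0°) ≈ 0.227, again giving ≈ 76.9°.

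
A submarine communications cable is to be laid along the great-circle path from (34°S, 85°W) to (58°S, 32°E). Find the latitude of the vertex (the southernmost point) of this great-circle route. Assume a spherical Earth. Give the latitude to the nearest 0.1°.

The great circle lies in the plane with unit normal n̂ = (p₁ × p₂)/|p₁ × p₂|.
Here n̂_z ≈ +0.407; the vertex latitude is φ_max = arccos|n̂_z| ≈ 66.0°.
Check via Clairaut: cos φ_max = |cos φ₁| · sin C = cos(34.0°)·sin(150.6°) ≈ 0.407, again giving ≈ 66.0°.

≈ 66.0°S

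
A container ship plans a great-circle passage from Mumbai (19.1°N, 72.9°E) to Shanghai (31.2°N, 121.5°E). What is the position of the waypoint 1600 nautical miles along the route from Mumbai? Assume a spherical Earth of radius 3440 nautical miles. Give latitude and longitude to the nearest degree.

Write both endpoints as unit vectors p₁, p₂ with components (cos φ cos λ, cos φ sin λ, sin φ).
The central angle between the endpoints is δ = arccos(p₁·p₂) ≈ 0.790 rad (45.2°). The total great-circle distance is δ·R ≈ 0.790 × 3440 ≈ 2717 nmi, so the target fraction is f = 1600/2717 ≈ 0.589.
Interpolate at f ≈ 0.589 with slerp weights a = sin((1−f)δ)/sin δ ≈ 0.449, b = sin(fδ)/sin δ ≈ 0.632.
p = a·p₁ + b·p₂ ≈ (-0.157, 0.866, 0.474); φ = arcsin(p_z) ≈ 28.30°, λ = atan2(p_y, p_x) ≈ 100.30°.

≈ (28°N, 100°E)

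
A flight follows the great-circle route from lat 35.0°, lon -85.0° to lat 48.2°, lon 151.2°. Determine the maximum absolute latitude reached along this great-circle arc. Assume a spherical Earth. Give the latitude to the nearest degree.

The great circle lies in the plane with unit normal n̂ = (p₁ × p₂)/|p₁ × p₂|.
Here n̂_z ≈ -0.457; the vertex latitude is φ_max = arccos|n̂_z| ≈ 62.8°.
Check via Clairaut: cos φ_max = |cos φ₁| · sin C = cos(35.0°)·sin(33.9°) ≈ 0.457, again giving ≈ 62.8°.

≈ 63°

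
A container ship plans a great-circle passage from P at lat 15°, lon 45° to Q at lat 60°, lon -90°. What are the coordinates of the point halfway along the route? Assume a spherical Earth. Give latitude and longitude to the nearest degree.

The haversine formula gives a central angle δ ≈ 1.688 rad (96.7°) between the endpoints.
Interpolate at f = 1/2 with slerp weights a = sin((1−f)δ)/sin δ ≈ 0.753, b = sin(fδ)/sin δ ≈ 0.753.
p = a·p₁ + b·p₂ ≈ (0.514, 0.138, 0.847); φ = arcsin(p_z) ≈ 57.85°, λ = atan2(p_y, p_x) ≈ 15.00°.

≈ lat 58°, lon 15°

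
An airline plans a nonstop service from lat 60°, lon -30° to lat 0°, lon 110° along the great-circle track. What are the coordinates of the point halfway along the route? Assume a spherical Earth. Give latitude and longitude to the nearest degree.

≈ lat 51°, lon 82°

Convert each endpoint to a unit vector on the sphere (x = cos φ cos λ, y = cos φ sin λ, z = sin φ).
The central angle between the endpoints is δ = arccos(p₁·p₂) ≈ 1.964 rad (112.5°).
Interpolate at f = 1/2 with slerp weights a = sin((1−f)δ)/sin δ ≈ 0.900, b = sin(fδ)/sin δ ≈ 0.900.
p = a·p₁ + b·p₂ ≈ (0.082, 0.621, 0.780); φ = arcsin(p_z) ≈ 51.23°, λ = atan2(p_y, p_x) ≈ 82.48°.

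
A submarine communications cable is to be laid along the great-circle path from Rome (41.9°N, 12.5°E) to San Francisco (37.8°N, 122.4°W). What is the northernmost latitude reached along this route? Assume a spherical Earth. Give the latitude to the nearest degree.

The great circle lies in the plane with unit normal n̂ = (p₁ × p₂)/|p₁ × p₂|.
Here n̂_z ≈ -0.417; the vertex latitude is φ_max = arccos|n̂_z| ≈ 65.4°.
Check via Clairaut: cos φ_max = |cos φ₁| · sin C = cos(41.9°)·sin(34.0°) ≈ 0.417, again giving ≈ 65.4°.

≈ 65°N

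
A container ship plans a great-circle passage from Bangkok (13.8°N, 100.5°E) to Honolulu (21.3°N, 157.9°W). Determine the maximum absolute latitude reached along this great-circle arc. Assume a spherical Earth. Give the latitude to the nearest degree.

The great circle lies in the plane with unit normal n̂ = (p₁ × p₂)/|p₁ × p₂|.
Here n̂_z ≈ +0.890; the vertex latitude is φ_max = arccos|n̂_z| ≈ 27.1°.
Check via Clairaut: cos φ_max = |cos φ₁| · sin C = cos(13.8°)·sin(66.5°) ≈ 0.890, again giving ≈ 27.1°.

≈ 27°N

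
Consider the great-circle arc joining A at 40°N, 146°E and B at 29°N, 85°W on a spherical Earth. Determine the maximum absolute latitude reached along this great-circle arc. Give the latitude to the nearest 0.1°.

The great circle lies in the plane with unit normal n̂ = (p₁ × p₂)/|p₁ × p₂|.
Here n̂_z ≈ +0.524; the vertex latitude is φ_max = arccos|n̂_z| ≈ 58.4°.
Check via Clairaut: cos φ_max = |cos φ₁| · sin C = cos(40.0°)·sin(43.1°) ≈ 0.524, again giving ≈ 58.4°.

≈ 58.4°N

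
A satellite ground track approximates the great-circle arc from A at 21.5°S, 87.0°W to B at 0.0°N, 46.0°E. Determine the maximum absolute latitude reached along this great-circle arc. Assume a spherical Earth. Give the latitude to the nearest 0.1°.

The great circle lies in the plane with unit normal n̂ = (p₁ × p₂)/|p₁ × p₂|.
Here n̂_z ≈ +0.880; the vertex latitude is φ_max = arccos|n̂_z| ≈ 28.3°.

≈ 28.3°S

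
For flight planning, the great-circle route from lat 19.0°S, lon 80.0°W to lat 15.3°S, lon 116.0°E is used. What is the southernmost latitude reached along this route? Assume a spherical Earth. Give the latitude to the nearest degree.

The great circle lies in the plane with unit normal n̂ = (p₁ × p₂)/|p₁ × p₂|.
Here n̂_z ≈ -0.411; the vertex latitude is φ_max = arccos|n̂_z| ≈ 65.8°.
Check via Clairaut: cos φ_max = |cos φ₁| · sin C = cos(19.0°)·sin(154.3°) ≈ 0.411, again giving ≈ 65.8°.

≈ 66°S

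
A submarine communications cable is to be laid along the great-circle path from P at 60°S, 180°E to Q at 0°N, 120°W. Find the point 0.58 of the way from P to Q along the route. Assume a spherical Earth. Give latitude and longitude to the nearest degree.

Convert each endpoint to a unit vector on the sphere (x = cos φ cos λ, y = cos φ sin λ, z = sin φ).
The central angle between the endpoints is δ = arccos(p₁·p₂) ≈ 1.318 rad (75.5°).
Interpolate at f = 0.58 with slerp weights a = sin((1−f)δ)/sin δ ≈ 0.543, b = sin(fδ)/sin δ ≈ 0.715.
p = a·p₁ + b·p₂ ≈ (-0.629, -0.619, -0.470); φ = arcsin(p_z) ≈ -28.05°, λ = atan2(p_y, p_x) ≈ -135.45°.

≈ 28°S, 135°W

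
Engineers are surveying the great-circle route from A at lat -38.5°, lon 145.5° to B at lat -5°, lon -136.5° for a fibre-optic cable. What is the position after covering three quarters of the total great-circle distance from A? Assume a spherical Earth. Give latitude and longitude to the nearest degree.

≈ lat -17°, lon -152°

Write both endpoints as unit vectors p₁, p₂ with components (cos φ cos λ, cos φ sin λ, sin φ).
The central angle between the endpoints is δ = arccos(p₁·p₂) ≈ 1.353 rad (77.5°).
Interpolate at f = 3/4 with slerp weights a = sin((1−f)δ)/sin δ ≈ 0.340, b = sin(fδ)/sin δ ≈ 0.870.
p = a·p₁ + b·p₂ ≈ (-0.848, -0.446, -0.287); φ = arcsin(p_z) ≈ -16.70°, λ = atan2(p_y, p_x) ≈ -152.26°.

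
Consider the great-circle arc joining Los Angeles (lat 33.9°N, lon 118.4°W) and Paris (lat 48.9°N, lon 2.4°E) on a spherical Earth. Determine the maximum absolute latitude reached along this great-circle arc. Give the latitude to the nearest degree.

The great circle lies in the plane with unit normal n̂ = (p₁ × p₂)/|p₁ × p₂|.
Here n̂_z ≈ +0.473; the vertex latitude is φ_max = arccos|n̂_z| ≈ 61.7°.

≈ 62°N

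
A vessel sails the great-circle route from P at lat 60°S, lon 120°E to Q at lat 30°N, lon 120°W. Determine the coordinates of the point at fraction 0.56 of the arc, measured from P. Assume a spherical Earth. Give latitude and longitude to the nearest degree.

Write both endpoints as unit vectors p₁, p₂ with components (cos φ cos λ, cos φ sin λ, sin φ).
The central angle between the endpoints is δ = arccos(p₁·p₂) ≈ 2.278 rad (130.5°).
Interpolate at f = 0.56 with slerp weights a = sin((1−f)δ)/sin δ ≈ 1.108, b = sin(fδ)/sin δ ≈ 1.258.
p = a·p₁ + b·p₂ ≈ (-0.822, -0.464, -0.331); φ = arcsin(p_z) ≈ -19.31°, λ = atan2(p_y, p_x) ≈ -150.56°.

≈ lat 19°S, lon 151°W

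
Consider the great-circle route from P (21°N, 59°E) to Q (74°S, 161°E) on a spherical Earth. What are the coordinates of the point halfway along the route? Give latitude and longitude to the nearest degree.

Write both endpoints as unit vectors p₁, p₂ with components (cos φ cos λ, cos φ sin λ, sin φ).
The central angle between the endpoints is δ = arccos(p₁·p₂) ≈ 1.980 rad (113.5°).
Interpolate at f = 1/2 with slerp weights a = sin((1−f)δ)/sin δ ≈ 0.911, b = sin(fδ)/sin δ ≈ 0.911.
p = a·p₁ + b·p₂ ≈ (0.201, 0.811, -0.549); φ = arcsin(p_z) ≈ -33.33°, λ = atan2(p_y, p_x) ≈ 76.10°.

≈ (33°S, 76°E)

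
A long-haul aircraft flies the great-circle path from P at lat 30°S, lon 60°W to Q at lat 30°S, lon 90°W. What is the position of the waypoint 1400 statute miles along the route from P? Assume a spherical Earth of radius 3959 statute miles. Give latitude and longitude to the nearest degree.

≈ lat 31°S, lon 83°W

Write both endpoints as unit vectors p₁, p₂ with components (cos φ cos λ, cos φ sin λ, sin φ).
The central angle between the endpoints is δ = arccos(p₁·p₂) ≈ 0.452 rad (25.9°). The total great-circle distance is δ·R ≈ 0.452 × 3959 ≈ 1790 mi, so the target fraction is f = 1400/1790 ≈ 0.782.
Interpolate at f ≈ 0.782 with slerp weights a = sin((1−f)δ)/sin δ ≈ 0.225, b = sin(fδ)/sin δ ≈ 0.793.
p = a·p₁ + b·p₂ ≈ (0.097, -0.855, -0.509); φ = arcsin(p_z) ≈ -30.59°, λ = atan2(p_y, p_x) ≈ -83.50°.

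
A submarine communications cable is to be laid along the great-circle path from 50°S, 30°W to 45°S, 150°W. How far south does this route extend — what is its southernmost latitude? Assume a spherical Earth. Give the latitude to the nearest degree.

≈ 66°S

The great circle lies in the plane with unit normal n̂ = (p₁ × p₂)/|p₁ × p₂|.
Here n̂_z ≈ -0.415; the vertex latitude is φ_max = arccos|n̂_z| ≈ 65.5°.
Check via Clairaut: cos φ_max = |cos φ₁| · sin C = cos(50.0°)·sin(139.8°) ≈ 0.415, again giving ≈ 65.5°.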